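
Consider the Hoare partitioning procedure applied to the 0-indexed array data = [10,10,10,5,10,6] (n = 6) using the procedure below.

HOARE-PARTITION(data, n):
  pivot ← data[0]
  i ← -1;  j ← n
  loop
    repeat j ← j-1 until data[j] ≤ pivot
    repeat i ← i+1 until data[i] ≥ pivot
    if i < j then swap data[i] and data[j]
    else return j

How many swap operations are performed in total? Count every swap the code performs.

pivot=10
j stops at 5 (6), i stops at 0 (10); swap ⇒ [6,10,10,5,10,10]
j stops at 4 (10), i stops at 1 (10); swap ⇒ [6,10,10,5,10,10]
j stops at 3 (5), i stops at 2 (10); swap ⇒ [6,10,5,10,10,10]
j stops at 2, i stops at 3; i≥j ⇒ return 2. data=[6,10,5,10,10,10]

3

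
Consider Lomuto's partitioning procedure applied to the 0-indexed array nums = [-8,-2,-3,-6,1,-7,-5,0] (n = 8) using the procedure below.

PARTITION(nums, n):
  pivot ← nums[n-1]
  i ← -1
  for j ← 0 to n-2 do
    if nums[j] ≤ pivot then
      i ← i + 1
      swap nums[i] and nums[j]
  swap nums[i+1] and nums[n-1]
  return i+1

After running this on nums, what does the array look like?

pivot=0, i=-1
j=0: -8≤0, i=0, swap(0,0) ⇒ [-8,-2,-3,-6,1,-7,-5,0]
j=1: -2≤0, i=1, swap(1,1) ⇒ [-8,-2,-3,-6,1,-7,-5,0]
j=2: -3≤0, i=2, swap(2,2) ⇒ [-8,-2,-3,-6,1,-7,-5,0]
j=3: -6≤0, i=3, swap(3,3) ⇒ [-8,-2,-3,-6,1,-7,-5,0]
j=4: 1>0, skip
j=5: -7≤0, i=4, swap(4,5) ⇒ [-8,-2,-3,-6,-7,1,-5,0]
j=6: -5≤0, i=5, swap(5,6) ⇒ [-8,-2,-3,-6,-7,-5,1,0]
swap(6,7) ⇒ [-8,-2,-3,-6,-7,-5,0,1]; return 6

[-8,-2,-3,-6,-7,-5,0,1]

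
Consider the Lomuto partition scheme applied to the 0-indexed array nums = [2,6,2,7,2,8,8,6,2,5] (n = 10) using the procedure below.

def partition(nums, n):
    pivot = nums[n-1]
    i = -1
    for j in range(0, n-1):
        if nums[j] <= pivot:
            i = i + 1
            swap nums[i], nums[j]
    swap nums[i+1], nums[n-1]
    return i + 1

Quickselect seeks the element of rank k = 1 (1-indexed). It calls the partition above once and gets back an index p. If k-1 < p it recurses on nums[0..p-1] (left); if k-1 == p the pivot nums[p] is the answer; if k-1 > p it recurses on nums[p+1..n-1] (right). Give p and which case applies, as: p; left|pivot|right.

pivot=5, i=-1
j=0: 2≤5, i=0, swap(0,0) ⇒ [2,6,2,7,2,8,8,6,2,5]
j=1: 6>5, skip
j=2: 2≤5, i=1, swap(1,2) ⇒ [2,2,6,7,2,8,8,6,2,5]
j=3: 7>5, skip
j=4: 2≤5, i=2, swap(2,4) ⇒ [2,2,2,7,6,8,8,6,2,5]
j=5: 8>5, skip
j=6: 8>5, skip
j=7: 6>5, skip
j=8: 2≤5, i=3, swap(3,8) ⇒ [2,2,2,2,6,8,8,6,7,5]
swap(4,9) ⇒ [2,2,2,2,5,8,8,6,7,6]; return 4
p = 4; k-1 = 0 < 4 ⇒ left

4; left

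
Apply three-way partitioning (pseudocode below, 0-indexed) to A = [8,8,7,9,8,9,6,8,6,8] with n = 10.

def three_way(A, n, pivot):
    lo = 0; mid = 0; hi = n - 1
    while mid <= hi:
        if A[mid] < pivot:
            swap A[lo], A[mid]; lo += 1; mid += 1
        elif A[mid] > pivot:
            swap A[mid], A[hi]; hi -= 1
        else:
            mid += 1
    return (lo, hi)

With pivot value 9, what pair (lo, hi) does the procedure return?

(8, 9)

lo=0 mid=0 hi=9
8<9: swap(0,0), lo=1 mid=1 ⇒ [8,8,7,9,8,9,6,8,6,8]
8<9: swap(1,1), lo=2 mid=2 ⇒ [8,8,7,9,8,9,6,8,6,8]
7<9: swap(2,2), lo=3 mid=3 ⇒ [8,8,7,9,8,9,6,8,6,8]
9=9: mid=4
8<9: swap(3,4), lo=4 mid=5 ⇒ [8,8,7,8,9,9,6,8,6,8]
9=9: mid=6
6<9: swap(4,6), lo=5 mid=7 ⇒ [8,8,7,8,6,9,9,8,6,8]
8<9: swap(5,7), lo=6 mid=8 ⇒ [8,8,7,8,6,8,9,9,6,8]
6<9: swap(6,8), lo=7 mid=9 ⇒ [8,8,7,8,6,8,6,9,9,8]
8<9: swap(7,9), lo=8 mid=10 ⇒ [8,8,7,8,6,8,6,8,9,9]
done. lo=8 hi=9; A=[8,8,7,8,6,8,6,8,9,9]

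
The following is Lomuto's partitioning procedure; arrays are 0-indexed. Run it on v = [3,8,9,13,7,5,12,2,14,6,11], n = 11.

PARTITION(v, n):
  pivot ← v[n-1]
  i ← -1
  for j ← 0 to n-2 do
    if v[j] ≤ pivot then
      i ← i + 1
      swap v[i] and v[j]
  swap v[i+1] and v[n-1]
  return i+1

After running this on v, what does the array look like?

pivot=11, i=-1
j=0: 3≤11, i=0, swap(0,0) ⇒ [3,8,9,13,7,5,12,2,14,6,11]
j=1: 8≤11, i=1, swap(1,1) ⇒ [3,8,9,13,7,5,12,2,14,6,11]
j=2: 9≤11, i=2, swap(2,2) ⇒ [3,8,9,13,7,5,12,2,14,6,11]
j=3: 13>11, skip
j=4: 7≤11, i=3, swap(3,4) ⇒ [3,8,9,7,13,5,12,2,14,6,11]
j=5: 5≤11, i=4, swap(4,5) ⇒ [3,8,9,7,5,13,12,2,14,6,11]
j=6: 12>11, skip
j=7: 2≤11, i=5, swap(5,7) ⇒ [3,8,9,7,5,2,12,13,14,6,11]
j=8: 14>11, skip
j=9: 6≤11, i=6, swap(6,9) ⇒ [3,8,9,7,5,2,6,13,14,12,11]
swap(7,10) ⇒ [3,8,9,7,5,2,6,11,14,12,13]; return 7

[3,8,9,7,5,2,6,11,14,12,13]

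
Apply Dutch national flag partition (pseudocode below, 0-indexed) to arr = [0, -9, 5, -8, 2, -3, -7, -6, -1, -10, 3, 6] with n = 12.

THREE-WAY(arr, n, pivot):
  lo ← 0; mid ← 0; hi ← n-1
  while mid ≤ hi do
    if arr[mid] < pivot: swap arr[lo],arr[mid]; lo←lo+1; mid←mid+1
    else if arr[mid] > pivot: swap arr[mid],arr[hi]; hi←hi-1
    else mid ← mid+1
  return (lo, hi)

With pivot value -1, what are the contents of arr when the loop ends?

[-10, -9, -8, -6, -3, -7, -1, 2, 5, 3, 6, 0]

pivot = -1; lo=0, mid=0, hi=11
arr[mid]=0>-1: swap arr[0],arr[11]; hi=10 → [6, -9, 5, -8, 2, -3, -7, -6, -1, -10, 3, 0]
arr[mid]=6>-1: swap arr[0],arr[10]; hi=9 → [3, -9, 5, -8, 2, -3, -7, -6, -1, -10, 6, 0]
arr[mid]=3>-1: swap arr[0],arr[9]; hi=8 → [-10, -9, 5, -8, 2, -3, -7, -6, -1, 3, 6, 0]
arr[mid]=-10<-1: swap arr[0],arr[0]; lo=1,mid=1 → [-10, -9, 5, -8, 2, -3, -7, -6, -1, 3, 6, 0]
arr[mid]=-9<-1: swap arr[1],arr[1]; lo=2,mid=2 → [-10, -9, 5, -8, 2, -3, -7, -6, -1, 3, 6, 0]
arr[mid]=5>-1: swap arr[2],arr[8]; hi=7 → [-10, -9, -1, -8, 2, -3, -7, -6, 5, 3, 6, 0]
arr[mid]=-1=-1: mid=3
arr[mid]=-8<-1: swap arr[2],arr[3]; lo=3,mid=4 → [-10, -9, -8, -1, 2, -3, -7, -6, 5, 3, 6, 0]
arr[mid]=2>-1: swap arr[4],arr[7]; hi=6 → [-10, -9, -8, -1, -6, -3, -7, 2, 5, 3, 6, 0]
arr[mid]=-6<-1: swap arr[3],arr[4]; lo=4,mid=5 → [-10, -9, -8, -6, -1, -3, -7, 2, 5, 3, 6, 0]
arr[mid]=-3<-1: swap arr[4],arr[5]; lo=5,mid=6 → [-10, -9, -8, -6, -3, -1, -7, 2, 5, 3, 6, 0]
arr[mid]=-7<-1: swap arr[5],arr[6]; lo=6,mid=7 → [-10, -9, -8, -6, -3, -7, -1, 2, 5, 3, 6, 0]
end: lo=6, hi=6; arr = [-10, -9, -8, -6, -3, -7, -1, 2, 5, 3, 6, 0]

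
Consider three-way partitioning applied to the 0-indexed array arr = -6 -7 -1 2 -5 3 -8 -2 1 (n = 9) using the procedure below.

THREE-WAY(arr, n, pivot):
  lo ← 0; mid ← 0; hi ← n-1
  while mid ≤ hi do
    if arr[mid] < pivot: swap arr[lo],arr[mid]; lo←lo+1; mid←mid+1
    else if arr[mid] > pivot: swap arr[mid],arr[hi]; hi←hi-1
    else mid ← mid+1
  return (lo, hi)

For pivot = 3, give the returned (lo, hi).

(8, 8)

pivot = 3; lo=0, mid=0, hi=8
arr[mid]=-6<3: swap arr[0],arr[0]; lo=1,mid=1 → -6 -7 -1 2 -5 3 -8 -2 1
arr[mid]=-7<3: swap arr[1],arr[1]; lo=2,mid=2 → -6 -7 -1 2 -5 3 -8 -2 1
arr[mid]=-1<3: swap arr[2],arr[2]; lo=3,mid=3 → -6 -7 -1 2 -5 3 -8 -2 1
arr[mid]=2<3: swap arr[3],arr[3]; lo=4,mid=4 → -6 -7 -1 2 -5 3 -8 -2 1
arr[mid]=-5<3: swap arr[4],arr[4]; lo=5,mid=5 → -6 -7 -1 2 -5 3 -8 -2 1
arr[mid]=3=3: mid=6
arr[mid]=-8<3: swap arr[5],arr[6]; lo=6,mid=7 → -6 -7 -1 2 -5 -8 3 -2 1
arr[mid]=-2<3: swap arr[6],arr[7]; lo=7,mid=8 → -6 -7 -1 2 -5 -8 -2 3 1
arr[mid]=1<3: swap arr[7],arr[8]; lo=8,mid=9 → -6 -7 -1 2 -5 -8 -2 1 3
end: lo=8, hi=8; arr = -6 -7 -1 2 -5 -8 -2 1 3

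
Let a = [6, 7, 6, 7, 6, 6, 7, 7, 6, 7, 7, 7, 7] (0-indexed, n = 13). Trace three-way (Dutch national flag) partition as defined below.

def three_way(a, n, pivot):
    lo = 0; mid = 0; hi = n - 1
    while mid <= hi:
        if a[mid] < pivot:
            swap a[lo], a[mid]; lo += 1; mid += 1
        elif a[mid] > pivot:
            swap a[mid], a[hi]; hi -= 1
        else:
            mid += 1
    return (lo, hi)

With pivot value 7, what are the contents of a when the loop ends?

pivot = 7; lo=0, mid=0, hi=12
a[mid]=6<7: swap a[0],a[0]; lo=1,mid=1 → [6, 7, 6, 7, 6, 6, 7, 7, 6, 7, 7, 7, 7]
a[mid]=7=7: mid=2
a[mid]=6<7: swap a[1],a[2]; lo=2,mid=3 → [6, 6, 7, 7, 6, 6, 7, 7, 6, 7, 7, 7, 7]
a[mid]=7=7: mid=4
a[mid]=6<7: swap a[2],a[4]; lo=3,mid=5 → [6, 6, 6, 7, 7, 6, 7, 7, 6, 7, 7, 7, 7]
a[mid]=6<7: swap a[3],a[5]; lo=4,mid=6 → [6, 6, 6, 6, 7, 7, 7, 7, 6, 7, 7, 7, 7]
a[mid]=7=7: mid=7
a[mid]=7=7: mid=8
a[mid]=6<7: swap a[4],a[8]; lo=5,mid=9 → [6, 6, 6, 6, 6, 7, 7, 7, 7, 7, 7, 7, 7]
a[mid]=7=7: mid=10
a[mid]=7=7: mid=11
a[mid]=7=7: mid=12
a[mid]=7=7: mid=13
end: lo=5, hi=12; a = [6, 6, 6, 6, 6, 7, 7, 7, 7, 7, 7, 7, 7]

[6, 6, 6, 6, 6, 7, 7, 7, 7, 7, 7, 7, 7]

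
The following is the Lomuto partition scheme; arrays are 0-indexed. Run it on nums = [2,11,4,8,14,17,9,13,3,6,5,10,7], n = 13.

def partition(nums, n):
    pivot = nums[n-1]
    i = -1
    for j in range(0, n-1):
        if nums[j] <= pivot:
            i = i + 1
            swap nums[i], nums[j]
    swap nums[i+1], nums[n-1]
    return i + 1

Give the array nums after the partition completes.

[2,4,3,6,5,7,9,13,11,8,14,10,17]

pivot=7, i=-1
j=0: 2≤7, i=0, swap(0,0) ⇒ [2,11,4,8,14,17,9,13,3,6,5,10,7]
j=1: 11>7, skip
j=2: 4≤7, i=1, swap(1,2) ⇒ [2,4,11,8,14,17,9,13,3,6,5,10,7]
j=3: 8>7, skip
j=4: 14>7, skip
j=5: 17>7, skip
j=6: 9>7, skip
j=7: 13>7, skip
j=8: 3≤7, i=2, swap(2,8) ⇒ [2,4,3,8,14,17,9,13,11,6,5,10,7]
j=9: 6≤7, i=3, swap(3,9) ⇒ [2,4,3,6,14,17,9,13,11,8,5,10,7]
j=10: 5≤7, i=4, swap(4,10) ⇒ [2,4,3,6,5,17,9,13,11,8,14,10,7]
j=11: 10>7, skip
swap(5,12) ⇒ [2,4,3,6,5,7,9,13,11,8,14,10,17]; return 5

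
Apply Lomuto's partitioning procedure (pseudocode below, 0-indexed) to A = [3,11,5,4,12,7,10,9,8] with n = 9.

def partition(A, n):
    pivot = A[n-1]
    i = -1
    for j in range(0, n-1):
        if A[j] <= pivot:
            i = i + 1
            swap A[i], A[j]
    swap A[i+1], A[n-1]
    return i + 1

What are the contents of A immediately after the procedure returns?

[3,5,4,7,8,11,10,9,12]

pivot = A[8] = 8; i = -1
j=0: A[0]=3 ≤ 8 → i=0, swap A[0],A[0] (no change) → [3,11,5,4,12,7,10,9,8]
j=1: A[1]=11 > 8 → no swap
j=2: A[2]=5 ≤ 8 → i=1, swap A[1],A[2] → [3,5,11,4,12,7,10,9,8]
j=3: A[3]=4 ≤ 8 → i=2, swap A[2],A[3] → [3,5,4,11,12,7,10,9,8]
j=4: A[4]=12 > 8 → no swap
j=5: A[5]=7 ≤ 8 → i=3, swap A[3],A[5] → [3,5,4,7,12,11,10,9,8]
j=6: A[6]=10 > 8 → no swap
j=7: A[7]=9 > 8 → no swap
final swap A[4],A[8] → [3,5,4,7,8,11,10,9,12]; return 4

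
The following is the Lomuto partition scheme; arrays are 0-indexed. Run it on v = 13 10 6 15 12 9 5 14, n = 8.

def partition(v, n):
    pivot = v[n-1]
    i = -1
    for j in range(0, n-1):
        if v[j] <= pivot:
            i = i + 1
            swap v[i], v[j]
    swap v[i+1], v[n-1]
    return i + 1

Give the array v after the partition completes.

13 10 6 12 9 5 14 15

pivot = v[7] = 14; i = -1
j=0: v[0]=13 ≤ 14 → i=0, swap v[0],v[0] (no change) → 13 10 6 15 12 9 5 14
j=1: v[1]=10 ≤ 14 → i=1, swap v[1],v[1] (no change) → 13 10 6 15 12 9 5 14
j=2: v[2]=6 ≤ 14 → i=2, swap v[2],v[2] (no change) → 13 10 6 15 12 9 5 14
j=3: v[3]=15 > 14 → no swap
j=4: v[4]=12 ≤ 14 → i=3, swap v[3],v[4] → 13 10 6 12 15 9 5 14
j=5: v[5]=9 ≤ 14 → i=4, swap v[4],v[5] → 13 10 6 12 9 15 5 14
j=6: v[6]=5 ≤ 14 → i=5, swap v[5],v[6] → 13 10 6 12 9 5 15 14
final swap v[6],v[7] → 13 10 6 12 9 5 14 15; return 6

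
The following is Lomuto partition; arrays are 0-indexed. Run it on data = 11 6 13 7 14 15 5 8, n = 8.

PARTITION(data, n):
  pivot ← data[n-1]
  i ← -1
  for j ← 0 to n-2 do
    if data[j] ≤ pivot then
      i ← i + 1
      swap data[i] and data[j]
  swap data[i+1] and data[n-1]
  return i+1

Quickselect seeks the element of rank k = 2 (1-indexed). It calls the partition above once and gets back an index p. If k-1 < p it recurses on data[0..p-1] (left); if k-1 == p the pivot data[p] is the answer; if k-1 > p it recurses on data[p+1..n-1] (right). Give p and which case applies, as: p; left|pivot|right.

pivot=8, i=-1
j=0: 11>8, skip
j=1: 6≤8, i=0, swap(0,1) ⇒ 6 11 13 7 14 15 5 8
j=2: 13>8, skip
j=3: 7≤8, i=1, swap(1,3) ⇒ 6 7 13 11 14 15 5 8
j=4: 14>8, skip
j=5: 15>8, skip
j=6: 5≤8, i=2, swap(2,6) ⇒ 6 7 5 11 14 15 13 8
swap(3,7) ⇒ 6 7 5 8 14 15 13 11; return 3
p = 3; k-1 = 1 < 3 ⇒ left

3; left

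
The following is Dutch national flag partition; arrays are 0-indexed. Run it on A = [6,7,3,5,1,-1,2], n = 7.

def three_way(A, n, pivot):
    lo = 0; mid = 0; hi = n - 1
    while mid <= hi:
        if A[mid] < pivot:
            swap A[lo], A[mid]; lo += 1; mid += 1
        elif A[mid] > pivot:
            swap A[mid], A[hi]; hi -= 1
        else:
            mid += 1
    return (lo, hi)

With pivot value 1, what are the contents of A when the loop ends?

[-1,1,5,3,7,2,6]

pivot = 1; lo=0, mid=0, hi=6
A[mid]=6>1: swap A[0],A[6]; hi=5 → [2,7,3,5,1,-1,6]
A[mid]=2>1: swap A[0],A[5]; hi=4 → [-1,7,3,5,1,2,6]
A[mid]=-1<1: swap A[0],A[0]; lo=1,mid=1 → [-1,7,3,5,1,2,6]
A[mid]=7>1: swap A[1],A[4]; hi=3 → [-1,1,3,5,7,2,6]
A[mid]=1=1: mid=2
A[mid]=3>1: swap A[2],A[3]; hi=2 → [-1,1,5,3,7,2,6]
A[mid]=5>1: swap A[2],A[2]; hi=1 → [-1,1,5,3,7,2,6]
end: lo=1, hi=1; A = [-1,1,5,3,7,2,6]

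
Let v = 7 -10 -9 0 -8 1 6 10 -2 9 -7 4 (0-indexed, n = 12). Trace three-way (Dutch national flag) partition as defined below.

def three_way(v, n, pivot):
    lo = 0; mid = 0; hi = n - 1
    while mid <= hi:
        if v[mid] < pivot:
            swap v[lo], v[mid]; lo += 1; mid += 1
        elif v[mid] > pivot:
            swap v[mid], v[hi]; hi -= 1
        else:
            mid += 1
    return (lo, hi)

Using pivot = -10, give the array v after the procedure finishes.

-10 -9 0 -8 1 6 10 -2 9 -7 4 7

pivot = -10; lo=0, mid=0, hi=11
v[mid]=7>-10: swap v[0],v[11]; hi=10 → 4 -10 -9 0 -8 1 6 10 -2 9 -7 7
v[mid]=4>-10: swap v[0],v[10]; hi=9 → -7 -10 -9 0 -8 1 6 10 -2 9 4 7
v[mid]=-7>-10: swap v[0],v[9]; hi=8 → 9 -10 -9 0 -8 1 6 10 -2 -7 4 7
v[mid]=9>-10: swap v[0],v[8]; hi=7 → -2 -10 -9 0 -8 1 6 10 9 -7 4 7
v[mid]=-2>-10: swap v[0],v[7]; hi=6 → 10 -10 -9 0 -8 1 6 -2 9 -7 4 7
v[mid]=10>-10: swap v[0],v[6]; hi=5 → 6 -10 -9 0 -8 1 10 -2 9 -7 4 7
v[mid]=6>-10: swap v[0],v[5]; hi=4 → 1 -10 -9 0 -8 6 10 -2 9 -7 4 7
v[mid]=1>-10: swap v[0],v[4]; hi=3 → -8 -10 -9 0 1 6 10 -2 9 -7 4 7
v[mid]=-8>-10: swap v[0],v[3]; hi=2 → 0 -10 -9 -8 1 6 10 -2 9 -7 4 7
v[mid]=0>-10: swap v[0],v[2]; hi=1 → -9 -10 0 -8 1 6 10 -2 9 -7 4 7
v[mid]=-9>-10: swap v[0],v[1]; hi=0 → -10 -9 0 -8 1 6 10 -2 9 -7 4 7
v[mid]=-10=-10: mid=1
end: lo=0, hi=0; v = -10 -9 0 -8 1 6 10 -2 9 -7 4 7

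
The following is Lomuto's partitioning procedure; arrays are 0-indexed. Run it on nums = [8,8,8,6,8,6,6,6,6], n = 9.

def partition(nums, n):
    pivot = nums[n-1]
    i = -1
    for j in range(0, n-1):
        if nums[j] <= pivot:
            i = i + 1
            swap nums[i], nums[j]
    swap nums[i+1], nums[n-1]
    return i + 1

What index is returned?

pivot = nums[8] = 6; i = -1
j=0: nums[0]=8 > 6 → no swap
j=1: nums[1]=8 > 6 → no swap
j=2: nums[2]=8 > 6 → no swap
j=3: nums[3]=6 ≤ 6 → i=0, swap nums[0],nums[3] → [6,8,8,8,8,6,6,6,6]
j=4: nums[4]=8 > 6 → no swap
j=5: nums[5]=6 ≤ 6 → i=1, swap nums[1],nums[5] → [6,6,8,8,8,8,6,6,6]
j=6: nums[6]=6 ≤ 6 → i=2, swap nums[2],nums[6] → [6,6,6,8,8,8,8,6,6]
j=7: nums[7]=6 ≤ 6 → i=3, swap nums[3],nums[7] → [6,6,6,6,8,8,8,8,6]
final swap nums[4],nums[8] → [6,6,6,6,6,8,8,8,8]; return 4

4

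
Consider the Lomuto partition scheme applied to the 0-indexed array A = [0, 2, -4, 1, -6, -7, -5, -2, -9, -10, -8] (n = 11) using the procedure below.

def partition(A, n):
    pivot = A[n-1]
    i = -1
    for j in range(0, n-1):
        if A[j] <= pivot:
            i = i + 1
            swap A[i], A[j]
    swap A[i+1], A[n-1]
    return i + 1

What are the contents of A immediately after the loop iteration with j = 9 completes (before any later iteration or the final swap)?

[-9, -10, -4, 1, -6, -7, -5, -2, 0, 2, -8]

pivot = A[10] = -8; i = -1
j=0: A[0]=0 > -8 → no swap
j=1: A[1]=2 > -8 → no swap
j=2: A[2]=-4 > -8 → no swap
j=3: A[3]=1 > -8 → no swap
j=4: A[4]=-6 > -8 → no swap
j=5: A[5]=-7 > -8 → no swap
j=6: A[6]=-5 > -8 → no swap
j=7: A[7]=-2 > -8 → no swap
j=8: A[8]=-9 ≤ -8 → i=0, swap A[0],A[8] → [-9, 2, -4, 1, -6, -7, -5, -2, 0, -10, -8]
j=9: A[9]=-10 ≤ -8 → i=1, swap A[1],A[9] → [-9, -10, -4, 1, -6, -7, -5, -2, 0, 2, -8]
(after j=9) A = [-9, -10, -4, 1, -6, -7, -5, -2, 0, 2, -8]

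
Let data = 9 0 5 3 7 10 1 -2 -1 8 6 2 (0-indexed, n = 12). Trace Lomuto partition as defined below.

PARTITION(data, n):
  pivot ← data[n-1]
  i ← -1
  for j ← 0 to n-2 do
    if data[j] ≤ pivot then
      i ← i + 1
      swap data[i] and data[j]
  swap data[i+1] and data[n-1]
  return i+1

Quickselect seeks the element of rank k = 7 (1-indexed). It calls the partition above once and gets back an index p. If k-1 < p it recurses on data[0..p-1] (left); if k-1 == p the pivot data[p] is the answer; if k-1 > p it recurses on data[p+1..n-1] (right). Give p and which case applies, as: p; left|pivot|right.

pivot=2, i=-1
j=0: 9>2, skip
j=1: 0≤2, i=0, swap(0,1) ⇒ 0 9 5 3 7 10 1 -2 -1 8 6 2
j=2: 5>2, skip
j=3: 3>2, skip
j=4: 7>2, skip
j=5: 10>2, skip
j=6: 1≤2, i=1, swap(1,6) ⇒ 0 1 5 3 7 10 9 -2 -1 8 6 2
j=7: -2≤2, i=2, swap(2,7) ⇒ 0 1 -2 3 7 10 9 5 -1 8 6 2
j=8: -1≤2, i=3, swap(3,8) ⇒ 0 1 -2 -1 7 10 9 5 3 8 6 2
j=9: 8>2, skip
j=10: 6>2, skip
swap(4,11) ⇒ 0 1 -2 -1 2 10 9 5 3 8 6 7; return 4
p = 4; k-1 = 6 > 4 ⇒ right

4; right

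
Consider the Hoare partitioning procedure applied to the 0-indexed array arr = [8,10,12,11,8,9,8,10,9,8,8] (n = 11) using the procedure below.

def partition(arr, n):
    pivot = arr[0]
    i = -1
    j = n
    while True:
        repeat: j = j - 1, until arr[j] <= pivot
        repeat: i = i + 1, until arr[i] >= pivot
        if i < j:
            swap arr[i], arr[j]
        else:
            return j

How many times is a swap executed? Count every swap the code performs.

pivot=8
j stops at 10 (8), i stops at 0 (8); swap ⇒ [8,10,12,11,8,9,8,10,9,8,8]
j stops at 9 (8), i stops at 1 (10); swap ⇒ [8,8,12,11,8,9,8,10,9,10,8]
j stops at 6 (8), i stops at 2 (12); swap ⇒ [8,8,8,11,8,9,12,10,9,10,8]
j stops at 4 (8), i stops at 3 (11); swap ⇒ [8,8,8,8,11,9,12,10,9,10,8]
j stops at 3, i stops at 4; i≥j ⇒ return 3. arr=[8,8,8,8,11,9,12,10,9,10,8]

4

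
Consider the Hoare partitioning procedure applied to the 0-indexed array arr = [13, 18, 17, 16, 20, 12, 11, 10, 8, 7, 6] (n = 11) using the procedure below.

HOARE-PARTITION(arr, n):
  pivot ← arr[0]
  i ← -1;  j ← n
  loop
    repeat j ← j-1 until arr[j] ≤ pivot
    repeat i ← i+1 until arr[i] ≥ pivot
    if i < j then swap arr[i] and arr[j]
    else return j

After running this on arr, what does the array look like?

[6, 7, 8, 10, 11, 12, 20, 16, 17, 18, 13]

pivot = arr[0] = 13; i = -1, j = 11
j→10 (arr[10]=6≤13), i→0 (arr[0]=13≥13); i<j, swap → [6, 18, 17, 16, 20, 12, 11, 10, 8, 7, 13]
j→9 (arr[9]=7≤13), i→1 (arr[1]=18≥13); i<j, swap → [6, 7, 17, 16, 20, 12, 11, 10, 8, 18, 13]
j→8 (arr[8]=8≤13), i→2 (arr[2]=17≥13); i<j, swap → [6, 7, 8, 16, 20, 12, 11, 10, 17, 18, 13]
j→7 (arr[7]=10≤13), i→3 (arr[3]=16≥13); i<j, swap → [6, 7, 8, 10, 20, 12, 11, 16, 17, 18, 13]
j→6 (arr[6]=11≤13), i→4 (arr[4]=20≥13); i<j, swap → [6, 7, 8, 10, 11, 12, 20, 16, 17, 18, 13]
j→5, i→6; i≥j, return j=5. arr = [6, 7, 8, 10, 11, 12, 20, 16, 17, 18, 13]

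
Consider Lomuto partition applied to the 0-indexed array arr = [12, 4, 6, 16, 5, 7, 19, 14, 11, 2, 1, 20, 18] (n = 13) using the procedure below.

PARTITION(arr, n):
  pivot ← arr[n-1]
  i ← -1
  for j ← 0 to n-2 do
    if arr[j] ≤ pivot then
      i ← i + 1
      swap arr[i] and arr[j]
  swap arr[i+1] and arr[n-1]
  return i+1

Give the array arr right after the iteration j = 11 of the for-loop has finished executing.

[12, 4, 6, 16, 5, 7, 14, 11, 2, 1, 19, 20, 18]

pivot=18, i=-1
j=0: 12≤18, i=0, swap(0,0) ⇒ [12, 4, 6, 16, 5, 7, 19, 14, 11, 2, 1, 20, 18]
j=1: 4≤18, i=1, swap(1,1) ⇒ [12, 4, 6, 16, 5, 7, 19, 14, 11, 2, 1, 20, 18]
j=2: 6≤18, i=2, swap(2,2) ⇒ [12, 4, 6, 16, 5, 7, 19, 14, 11, 2, 1, 20, 18]
j=3: 16≤18, i=3, swap(3,3) ⇒ [12, 4, 6, 16, 5, 7, 19, 14, 11, 2, 1, 20, 18]
j=4: 5≤18, i=4, swap(4,4) ⇒ [12, 4, 6, 16, 5, 7, 19, 14, 11, 2, 1, 20, 18]
j=5: 7≤18, i=5, swap(5,5) ⇒ [12, 4, 6, 16, 5, 7, 19, 14, 11, 2, 1, 20, 18]
j=6: 19>18, skip
j=7: 14≤18, i=6, swap(6,7) ⇒ [12, 4, 6, 16, 5, 7, 14, 19, 11, 2, 1, 20, 18]
j=8: 11≤18, i=7, swap(7,8) ⇒ [12, 4, 6, 16, 5, 7, 14, 11, 19, 2, 1, 20, 18]
j=9: 2≤18, i=8, swap(8,9) ⇒ [12, 4, 6, 16, 5, 7, 14, 11, 2, 19, 1, 20, 18]
j=10: 1≤18, i=9, swap(9,10) ⇒ [12, 4, 6, 16, 5, 7, 14, 11, 2, 1, 19, 20, 18]
j=11: 20>18, skip
(after j=11) arr = [12, 4, 6, 16, 5, 7, 14, 11, 2, 1, 19, 20, 18]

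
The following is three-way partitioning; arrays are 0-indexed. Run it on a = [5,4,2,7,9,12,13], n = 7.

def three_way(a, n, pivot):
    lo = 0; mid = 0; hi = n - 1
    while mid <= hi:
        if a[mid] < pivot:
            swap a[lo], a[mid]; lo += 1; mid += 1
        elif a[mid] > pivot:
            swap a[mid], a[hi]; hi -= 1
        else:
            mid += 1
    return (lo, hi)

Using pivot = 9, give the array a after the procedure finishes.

[5,4,2,7,9,13,12]

lo=0 mid=0 hi=6
5<9: swap(0,0), lo=1 mid=1 ⇒ [5,4,2,7,9,12,13]
4<9: swap(1,1), lo=2 mid=2 ⇒ [5,4,2,7,9,12,13]
2<9: swap(2,2), lo=3 mid=3 ⇒ [5,4,2,7,9,12,13]
7<9: swap(3,3), lo=4 mid=4 ⇒ [5,4,2,7,9,12,13]
9=9: mid=5
12>9: swap(5,6), hi=5 ⇒ [5,4,2,7,9,13,12]
13>9: swap(5,5), hi=4 ⇒ [5,4,2,7,9,13,12]
done. lo=4 hi=4; a=[5,4,2,7,9,13,12]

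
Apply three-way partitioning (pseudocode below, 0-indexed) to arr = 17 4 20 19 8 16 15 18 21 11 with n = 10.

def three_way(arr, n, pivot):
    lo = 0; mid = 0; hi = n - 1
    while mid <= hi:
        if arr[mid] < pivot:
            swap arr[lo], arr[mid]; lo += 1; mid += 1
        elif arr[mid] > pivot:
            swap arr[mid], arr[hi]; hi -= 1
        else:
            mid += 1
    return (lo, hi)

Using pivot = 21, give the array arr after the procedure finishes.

17 4 20 19 8 16 15 18 11 21

pivot = 21; lo=0, mid=0, hi=9
arr[mid]=17<21: swap arr[0],arr[0]; lo=1,mid=1 → 17 4 20 19 8 16 15 18 21 11
arr[mid]=4<21: swap arr[1],arr[1]; lo=2,mid=2 → 17 4 20 19 8 16 15 18 21 11
arr[mid]=20<21: swap arr[2],arr[2]; lo=3,mid=3 → 17 4 20 19 8 16 15 18 21 11
arr[mid]=19<21: swap arr[3],arr[3]; lo=4,mid=4 → 17 4 20 19 8 16 15 18 21 11
arr[mid]=8<21: swap arr[4],arr[4]; lo=5,mid=5 → 17 4 20 19 8 16 15 18 21 11
arr[mid]=16<21: swap arr[5],arr[5]; lo=6,mid=6 → 17 4 20 19 8 16 15 18 21 11
arr[mid]=15<21: swap arr[6],arr[6]; lo=7,mid=7 → 17 4 20 19 8 16 15 18 21 11
arr[mid]=18<21: swap arr[7],arr[7]; lo=8,mid=8 → 17 4 20 19 8 16 15 18 21 11
arr[mid]=21=21: mid=9
arr[mid]=11<21: swap arr[8],arr[9]; lo=9,mid=10 → 17 4 20 19 8 16 15 18 11 21
end: lo=9, hi=9; arr = 17 4 20 19 8 16 15 18 11 21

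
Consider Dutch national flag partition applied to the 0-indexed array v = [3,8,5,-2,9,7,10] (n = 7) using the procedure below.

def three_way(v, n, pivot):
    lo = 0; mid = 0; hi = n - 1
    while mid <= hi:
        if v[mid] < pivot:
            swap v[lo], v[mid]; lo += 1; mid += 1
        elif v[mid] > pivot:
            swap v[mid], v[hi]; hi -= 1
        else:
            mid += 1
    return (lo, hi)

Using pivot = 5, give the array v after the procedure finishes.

[3,-2,5,9,7,10,8]

pivot = 5; lo=0, mid=0, hi=6
v[mid]=3<5: swap v[0],v[0]; lo=1,mid=1 → [3,8,5,-2,9,7,10]
v[mid]=8>5: swap v[1],v[6]; hi=5 → [3,10,5,-2,9,7,8]
v[mid]=10>5: swap v[1],v[5]; hi=4 → [3,7,5,-2,9,10,8]
v[mid]=7>5: swap v[1],v[4]; hi=3 → [3,9,5,-2,7,10,8]
v[mid]=9>5: swap v[1],v[3]; hi=2 → [3,-2,5,9,7,10,8]
v[mid]=-2<5: swap v[1],v[1]; lo=2,mid=2 → [3,-2,5,9,7,10,8]
v[mid]=5=5: mid=3
end: lo=2, hi=2; v = [3,-2,5,9,7,10,8]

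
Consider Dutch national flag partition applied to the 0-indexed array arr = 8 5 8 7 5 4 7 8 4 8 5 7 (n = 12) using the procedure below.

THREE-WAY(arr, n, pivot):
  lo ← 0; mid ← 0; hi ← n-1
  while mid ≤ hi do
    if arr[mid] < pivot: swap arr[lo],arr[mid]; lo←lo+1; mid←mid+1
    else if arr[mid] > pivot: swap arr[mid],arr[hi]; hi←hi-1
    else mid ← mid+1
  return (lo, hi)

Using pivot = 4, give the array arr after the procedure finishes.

lo=0 mid=0 hi=11
8>4: swap(0,11), hi=10 ⇒ 7 5 8 7 5 4 7 8 4 8 5 8
7>4: swap(0,10), hi=9 ⇒ 5 5 8 7 5 4 7 8 4 8 7 8
5>4: swap(0,9), hi=8 ⇒ 8 5 8 7 5 4 7 8 4 5 7 8
8>4: swap(0,8), hi=7 ⇒ 4 5 8 7 5 4 7 8 8 5 7 8
4=4: mid=1
5>4: swap(1,7), hi=6 ⇒ 4 8 8 7 5 4 7 5 8 5 7 8
8>4: swap(1,6), hi=5 ⇒ 4 7 8 7 5 4 8 5 8 5 7 8
7>4: swap(1,5), hi=4 ⇒ 4 4 8 7 5 7 8 5 8 5 7 8
4=4: mid=2
8>4: swap(2,4), hi=3 ⇒ 4 4 5 7 8 7 8 5 8 5 7 8
5>4: swap(2,3), hi=2 ⇒ 4 4 7 5 8 7 8 5 8 5 7 8
7>4: swap(2,2), hi=1 ⇒ 4 4 7 5 8 7 8 5 8 5 7 8
done. lo=0 hi=1; arr=4 4 7 5 8 7 8 5 8 5 7 8

4 4 7 5 8 7 8 5 8 5 7 8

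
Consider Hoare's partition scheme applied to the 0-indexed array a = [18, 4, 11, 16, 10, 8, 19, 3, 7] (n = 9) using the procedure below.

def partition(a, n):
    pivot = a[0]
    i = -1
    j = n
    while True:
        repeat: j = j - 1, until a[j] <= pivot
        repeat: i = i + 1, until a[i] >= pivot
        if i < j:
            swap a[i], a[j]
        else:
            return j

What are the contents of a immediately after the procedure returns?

[7, 4, 11, 16, 10, 8, 3, 19, 18]

pivot=18
j stops at 8 (7), i stops at 0 (18); swap ⇒ [7, 4, 11, 16, 10, 8, 19, 3, 18]
j stops at 7 (3), i stops at 6 (19); swap ⇒ [7, 4, 11, 16, 10, 8, 3, 19, 18]
j stops at 6, i stops at 7; i≥j ⇒ return 6. a=[7, 4, 11, 16, 10, 8, 3, 19, 18]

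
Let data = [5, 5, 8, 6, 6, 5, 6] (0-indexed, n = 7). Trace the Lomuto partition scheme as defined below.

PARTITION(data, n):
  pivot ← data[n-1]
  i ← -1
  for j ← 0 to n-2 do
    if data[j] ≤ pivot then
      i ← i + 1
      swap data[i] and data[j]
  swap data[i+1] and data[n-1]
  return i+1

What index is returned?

5

pivot=6, i=-1
j=0: 5≤6, i=0, swap(0,0) ⇒ [5, 5, 8, 6, 6, 5, 6]
j=1: 5≤6, i=1, swap(1,1) ⇒ [5, 5, 8, 6, 6, 5, 6]
j=2: 8>6, skip
j=3: 6≤6, i=2, swap(2,3) ⇒ [5, 5, 6, 8, 6, 5, 6]
j=4: 6≤6, i=3, swap(3,4) ⇒ [5, 5, 6, 6, 8, 5, 6]
j=5: 5≤6, i=4, swap(4,5) ⇒ [5, 5, 6, 6, 5, 8, 6]
swap(5,6) ⇒ [5, 5, 6, 6, 5, 6, 8]; return 5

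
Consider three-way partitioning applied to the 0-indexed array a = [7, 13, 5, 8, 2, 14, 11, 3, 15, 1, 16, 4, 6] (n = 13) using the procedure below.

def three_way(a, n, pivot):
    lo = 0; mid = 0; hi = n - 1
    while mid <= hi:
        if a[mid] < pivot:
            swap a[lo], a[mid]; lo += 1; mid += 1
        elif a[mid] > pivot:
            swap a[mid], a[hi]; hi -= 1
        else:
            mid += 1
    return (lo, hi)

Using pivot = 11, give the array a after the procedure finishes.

pivot = 11; lo=0, mid=0, hi=12
a[mid]=7<11: swap a[0],a[0]; lo=1,mid=1 → [7, 13, 5, 8, 2, 14, 11, 3, 15, 1, 16, 4, 6]
a[mid]=13>11: swap a[1],a[12]; hi=11 → [7, 6, 5, 8, 2, 14, 11, 3, 15, 1, 16, 4, 13]
a[mid]=6<11: swap a[1],a[1]; lo=2,mid=2 → [7, 6, 5, 8, 2, 14, 11, 3, 15, 1, 16, 4, 13]
a[mid]=5<11: swap a[2],a[2]; lo=3,mid=3 → [7, 6, 5, 8, 2, 14, 11, 3, 15, 1, 16, 4, 13]
a[mid]=8<11: swap a[3],a[3]; lo=4,mid=4 → [7, 6, 5, 8, 2, 14, 11, 3, 15, 1, 16, 4, 13]
a[mid]=2<11: swap a[4],a[4]; lo=5,mid=5 → [7, 6, 5, 8, 2, 14, 11, 3, 15, 1, 16, 4, 13]
a[mid]=14>11: swap a[5],a[11]; hi=10 → [7, 6, 5, 8, 2, 4, 11, 3, 15, 1, 16, 14, 13]
a[mid]=4<11: swap a[5],a[5]; lo=6,mid=6 → [7, 6, 5, 8, 2, 4, 11, 3, 15, 1, 16, 14, 13]
a[mid]=11=11: mid=7
a[mid]=3<11: swap a[6],a[7]; lo=7,mid=8 → [7, 6, 5, 8, 2, 4, 3, 11, 15, 1, 16, 14, 13]
a[mid]=15>11: swap a[8],a[10]; hi=9 → [7, 6, 5, 8, 2, 4, 3, 11, 16, 1, 15, 14, 13]
a[mid]=16>11: swap a[8],a[9]; hi=8 → [7, 6, 5, 8, 2, 4, 3, 11, 1, 16, 15, 14, 13]
a[mid]=1<11: swap a[7],a[8]; lo=8,mid=9 → [7, 6, 5, 8, 2, 4, 3, 1, 11, 16, 15, 14, 13]
end: lo=8, hi=8; a = [7, 6, 5, 8, 2, 4, 3, 1, 11, 16, 15, 14, 13]

[7, 6, 5, 8, 2, 4, 3, 1, 11, 16, 15, 14, 13]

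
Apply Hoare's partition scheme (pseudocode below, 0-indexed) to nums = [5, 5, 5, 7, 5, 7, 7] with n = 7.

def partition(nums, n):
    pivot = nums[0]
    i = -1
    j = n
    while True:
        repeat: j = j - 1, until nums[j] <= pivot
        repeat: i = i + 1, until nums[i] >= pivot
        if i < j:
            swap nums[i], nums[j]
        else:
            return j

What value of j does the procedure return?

pivot = nums[0] = 5; i = -1, j = 7
j→4 (nums[4]=5≤5), i→0 (nums[0]=5≥5); i<j, swap → [5, 5, 5, 7, 5, 7, 7]
j→2 (nums[2]=5≤5), i→1 (nums[1]=5≥5); i<j, swap → [5, 5, 5, 7, 5, 7, 7]
j→1, i→2; i≥j, return j=1. nums = [5, 5, 5, 7, 5, 7, 7]

1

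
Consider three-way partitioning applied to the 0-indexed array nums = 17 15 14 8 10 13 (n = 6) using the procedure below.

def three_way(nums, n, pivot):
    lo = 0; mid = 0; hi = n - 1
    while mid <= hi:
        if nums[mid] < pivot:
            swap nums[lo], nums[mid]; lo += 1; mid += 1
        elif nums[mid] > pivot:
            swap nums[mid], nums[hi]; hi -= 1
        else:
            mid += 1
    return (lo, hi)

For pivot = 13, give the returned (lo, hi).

lo=0 mid=0 hi=5
17>13: swap(0,5), hi=4 ⇒ 13 15 14 8 10 17
13=13: mid=1
15>13: swap(1,4), hi=3 ⇒ 13 10 14 8 15 17
10<13: swap(0,1), lo=1 mid=2 ⇒ 10 13 14 8 15 17
14>13: swap(2,3), hi=2 ⇒ 10 13 8 14 15 17
8<13: swap(1,2), lo=2 mid=3 ⇒ 10 8 13 14 15 17
done. lo=2 hi=2; nums=10 8 13 14 15 17

(2, 2)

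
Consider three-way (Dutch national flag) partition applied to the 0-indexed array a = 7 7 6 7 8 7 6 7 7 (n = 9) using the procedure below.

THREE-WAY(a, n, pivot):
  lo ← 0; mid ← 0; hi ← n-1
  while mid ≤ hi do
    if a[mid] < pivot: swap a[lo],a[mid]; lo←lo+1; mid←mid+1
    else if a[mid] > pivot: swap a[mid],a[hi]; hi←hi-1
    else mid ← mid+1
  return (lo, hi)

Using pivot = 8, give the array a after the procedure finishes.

7 7 6 7 7 6 7 7 8

pivot = 8; lo=0, mid=0, hi=8
a[mid]=7<8: swap a[0],a[0]; lo=1,mid=1 → 7 7 6 7 8 7 6 7 7
a[mid]=7<8: swap a[1],a[1]; lo=2,mid=2 → 7 7 6 7 8 7 6 7 7
a[mid]=6<8: swap a[2],a[2]; lo=3,mid=3 → 7 7 6 7 8 7 6 7 7
a[mid]=7<8: swap a[3],a[3]; lo=4,mid=4 → 7 7 6 7 8 7 6 7 7
a[mid]=8=8: mid=5
a[mid]=7<8: swap a[4],a[5]; lo=5,mid=6 → 7 7 6 7 7 8 6 7 7
a[mid]=6<8: swap a[5],a[6]; lo=6,mid=7 → 7 7 6 7 7 6 8 7 7
a[mid]=7<8: swap a[6],a[7]; lo=7,mid=8 → 7 7 6 7 7 6 7 8 7
a[mid]=7<8: swap a[7],a[8]; lo=8,mid=9 → 7 7 6 7 7 6 7 7 8
end: lo=8, hi=8; a = 7 7 6 7 7 6 7 7 8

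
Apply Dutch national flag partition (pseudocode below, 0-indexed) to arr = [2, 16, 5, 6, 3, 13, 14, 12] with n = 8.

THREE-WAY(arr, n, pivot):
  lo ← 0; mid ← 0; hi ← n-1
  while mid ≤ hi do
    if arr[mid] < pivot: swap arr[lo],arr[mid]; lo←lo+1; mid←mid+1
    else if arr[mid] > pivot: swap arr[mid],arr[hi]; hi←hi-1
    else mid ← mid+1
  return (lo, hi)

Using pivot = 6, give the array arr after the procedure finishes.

[2, 3, 5, 6, 13, 14, 12, 16]

lo=0 mid=0 hi=7
2<6: swap(0,0), lo=1 mid=1 ⇒ [2, 16, 5, 6, 3, 13, 14, 12]
16>6: swap(1,7), hi=6 ⇒ [2, 12, 5, 6, 3, 13, 14, 16]
12>6: swap(1,6), hi=5 ⇒ [2, 14, 5, 6, 3, 13, 12, 16]
14>6: swap(1,5), hi=4 ⇒ [2, 13, 5, 6, 3, 14, 12, 16]
13>6: swap(1,4), hi=3 ⇒ [2, 3, 5, 6, 13, 14, 12, 16]
3<6: swap(1,1), lo=2 mid=2 ⇒ [2, 3, 5, 6, 13, 14, 12, 16]
5<6: swap(2,2), lo=3 mid=3 ⇒ [2, 3, 5, 6, 13, 14, 12, 16]
6=6: mid=4
done. lo=3 hi=3; arr=[2, 3, 5, 6, 13, 14, 12, 16]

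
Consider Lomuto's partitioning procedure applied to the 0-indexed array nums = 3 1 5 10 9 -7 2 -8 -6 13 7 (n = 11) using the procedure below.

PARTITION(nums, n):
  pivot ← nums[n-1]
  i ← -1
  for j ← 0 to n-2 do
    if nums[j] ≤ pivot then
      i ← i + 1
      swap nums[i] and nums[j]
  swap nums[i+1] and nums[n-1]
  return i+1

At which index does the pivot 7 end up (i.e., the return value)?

7

pivot=7, i=-1
j=0: 3≤7, i=0, swap(0,0) ⇒ 3 1 5 10 9 -7 2 -8 -6 13 7
j=1: 1≤7, i=1, swap(1,1) ⇒ 3 1 5 10 9 -7 2 -8 -6 13 7
j=2: 5≤7, i=2, swap(2,2) ⇒ 3 1 5 10 9 -7 2 -8 -6 13 7
j=3: 10>7, skip
j=4: 9>7, skip
j=5: -7≤7, i=3, swap(3,5) ⇒ 3 1 5 -7 9 10 2 -8 -6 13 7
j=6: 2≤7, i=4, swap(4,6) ⇒ 3 1 5 -7 2 10 9 -8 -6 13 7
j=7: -8≤7, i=5, swap(5,7) ⇒ 3 1 5 -7 2 -8 9 10 -6 13 7
j=8: -6≤7, i=6, swap(6,8) ⇒ 3 1 5 -7 2 -8 -6 10 9 13 7
j=9: 13>7, skip
swap(7,10) ⇒ 3 1 5 -7 2 -8 -6 7 9 13 10; return 7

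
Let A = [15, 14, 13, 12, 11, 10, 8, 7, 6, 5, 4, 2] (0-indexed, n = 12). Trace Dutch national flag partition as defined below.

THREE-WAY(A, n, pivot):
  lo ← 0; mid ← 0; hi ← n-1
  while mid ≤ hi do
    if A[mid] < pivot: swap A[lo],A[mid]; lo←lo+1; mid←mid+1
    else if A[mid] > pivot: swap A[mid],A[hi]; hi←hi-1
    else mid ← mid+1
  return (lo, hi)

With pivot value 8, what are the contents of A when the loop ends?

[2, 4, 5, 6, 7, 8, 10, 11, 12, 13, 14, 15]

pivot = 8; lo=0, mid=0, hi=11
A[mid]=15>8: swap A[0],A[11]; hi=10 → [2, 14, 13, 12, 11, 10, 8, 7, 6, 5, 4, 15]
A[mid]=2<8: swap A[0],A[0]; lo=1,mid=1 → [2, 14, 13, 12, 11, 10, 8, 7, 6, 5, 4, 15]
A[mid]=14>8: swap A[1],A[10]; hi=9 → [2, 4, 13, 12, 11, 10, 8, 7, 6, 5, 14, 15]
A[mid]=4<8: swap A[1],A[1]; lo=2,mid=2 → [2, 4, 13, 12, 11, 10, 8, 7, 6, 5, 14, 15]
A[mid]=13>8: swap A[2],A[9]; hi=8 → [2, 4, 5, 12, 11, 10, 8, 7, 6, 13, 14, 15]
A[mid]=5<8: swap A[2],A[2]; lo=3,mid=3 → [2, 4, 5, 12, 11, 10, 8, 7, 6, 13, 14, 15]
A[mid]=12>8: swap A[3],A[8]; hi=7 → [2, 4, 5, 6, 11, 10, 8, 7, 12, 13, 14, 15]
A[mid]=6<8: swap A[3],A[3]; lo=4,mid=4 → [2, 4, 5, 6, 11, 10, 8, 7, 12, 13, 14, 15]
A[mid]=11>8: swap A[4],A[7]; hi=6 → [2, 4, 5, 6, 7, 10, 8, 11, 12, 13, 14, 15]
A[mid]=7<8: swap A[4],A[4]; lo=5,mid=5 → [2, 4, 5, 6, 7, 10, 8, 11, 12, 13, 14, 15]
A[mid]=10>8: swap A[5],A[6]; hi=5 → [2, 4, 5, 6, 7, 8, 10, 11, 12, 13, 14, 15]
A[mid]=8=8: mid=6
end: lo=5, hi=5; A = [2, 4, 5, 6, 7, 8, 10, 11, 12, 13, 14, 15]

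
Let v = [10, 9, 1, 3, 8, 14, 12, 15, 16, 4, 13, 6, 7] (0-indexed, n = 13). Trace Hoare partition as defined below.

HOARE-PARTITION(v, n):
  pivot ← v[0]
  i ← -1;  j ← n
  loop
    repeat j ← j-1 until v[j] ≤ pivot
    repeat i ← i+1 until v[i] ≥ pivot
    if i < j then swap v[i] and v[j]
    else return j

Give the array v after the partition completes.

pivot = v[0] = 10; i = -1, j = 13
j→12 (v[12]=7≤10), i→0 (v[0]=10≥10); i<j, swap → [7, 9, 1, 3, 8, 14, 12, 15, 16, 4, 13, 6, 10]
j→11 (v[11]=6≤10), i→5 (v[5]=14≥10); i<j, swap → [7, 9, 1, 3, 8, 6, 12, 15, 16, 4, 13, 14, 10]
j→9 (v[9]=4≤10), i→6 (v[6]=12≥10); i<j, swap → [7, 9, 1, 3, 8, 6, 4, 15, 16, 12, 13, 14, 10]
j→6, i→7; i≥j, return j=6. v = [7, 9, 1, 3, 8, 6, 4, 15, 16, 12, 13, 14, 10]

[7, 9, 1, 3, 8, 6, 4, 15, 16, 12, 13, 14, 10]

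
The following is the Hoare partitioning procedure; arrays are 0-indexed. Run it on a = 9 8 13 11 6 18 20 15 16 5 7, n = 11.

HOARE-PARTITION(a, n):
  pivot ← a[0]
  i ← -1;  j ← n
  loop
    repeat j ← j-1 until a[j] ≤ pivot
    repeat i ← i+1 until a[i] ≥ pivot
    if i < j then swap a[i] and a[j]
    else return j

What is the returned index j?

pivot = a[0] = 9; i = -1, j = 11
j→10 (a[10]=7≤9), i→0 (a[0]=9≥9); i<j, swap → 7 8 13 11 6 18 20 15 16 5 9
j→9 (a[9]=5≤9), i→2 (a[2]=13≥9); i<j, swap → 7 8 5 11 6 18 20 15 16 13 9
j→4 (a[4]=6≤9), i→3 (a[3]=11≥9); i<j, swap → 7 8 5 6 11 18 20 15 16 13 9
j→3, i→4; i≥j, return j=3. a = 7 8 5 6 11 18 20 15 16 13 9

3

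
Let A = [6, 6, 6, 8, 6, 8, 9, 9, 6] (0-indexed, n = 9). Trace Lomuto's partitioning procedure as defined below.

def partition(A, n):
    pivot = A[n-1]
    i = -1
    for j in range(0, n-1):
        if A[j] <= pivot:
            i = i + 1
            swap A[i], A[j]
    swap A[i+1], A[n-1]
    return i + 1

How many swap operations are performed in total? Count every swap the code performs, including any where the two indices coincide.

pivot=6, i=-1
j=0: 6≤6, i=0, swap(0,0) ⇒ [6, 6, 6, 8, 6, 8, 9, 9, 6]
j=1: 6≤6, i=1, swap(1,1) ⇒ [6, 6, 6, 8, 6, 8, 9, 9, 6]
j=2: 6≤6, i=2, swap(2,2) ⇒ [6, 6, 6, 8, 6, 8, 9, 9, 6]
j=3: 8>6, skip
j=4: 6≤6, i=3, swap(3,4) ⇒ [6, 6, 6, 6, 8, 8, 9, 9, 6]
j=5: 8>6, skip
j=6: 9>6, skip
j=7: 9>6, skip
swap(4,8) ⇒ [6, 6, 6, 6, 6, 8, 9, 9, 8]; return 4

5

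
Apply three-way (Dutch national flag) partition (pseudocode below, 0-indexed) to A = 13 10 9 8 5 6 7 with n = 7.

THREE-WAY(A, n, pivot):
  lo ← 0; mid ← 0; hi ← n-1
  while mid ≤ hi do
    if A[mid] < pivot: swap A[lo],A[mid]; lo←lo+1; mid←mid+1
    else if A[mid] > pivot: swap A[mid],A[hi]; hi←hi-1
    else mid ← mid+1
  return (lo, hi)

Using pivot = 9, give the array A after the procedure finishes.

7 6 8 5 9 10 13

lo=0 mid=0 hi=6
13>9: swap(0,6), hi=5 ⇒ 7 10 9 8 5 6 13
7<9: swap(0,0), lo=1 mid=1 ⇒ 7 10 9 8 5 6 13
10>9: swap(1,5), hi=4 ⇒ 7 6 9 8 5 10 13
6<9: swap(1,1), lo=2 mid=2 ⇒ 7 6 9 8 5 10 13
9=9: mid=3
8<9: swap(2,3), lo=3 mid=4 ⇒ 7 6 8 9 5 10 13
5<9: swap(3,4), lo=4 mid=5 ⇒ 7 6 8 5 9 10 13
done. lo=4 hi=4; A=7 6 8 5 9 10 13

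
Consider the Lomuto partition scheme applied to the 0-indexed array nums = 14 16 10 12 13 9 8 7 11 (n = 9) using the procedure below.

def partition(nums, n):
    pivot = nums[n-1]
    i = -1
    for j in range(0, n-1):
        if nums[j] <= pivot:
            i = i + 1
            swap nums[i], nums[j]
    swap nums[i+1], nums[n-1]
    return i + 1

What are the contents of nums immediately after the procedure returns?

10 9 8 7 11 16 14 12 13

pivot=11, i=-1
j=0: 14>11, skip
j=1: 16>11, skip
j=2: 10≤11, i=0, swap(0,2) ⇒ 10 16 14 12 13 9 8 7 11
j=3: 12>11, skip
j=4: 13>11, skip
j=5: 9≤11, i=1, swap(1,5) ⇒ 10 9 14 12 13 16 8 7 11
j=6: 8≤11, i=2, swap(2,6) ⇒ 10 9 8 12 13 16 14 7 11
j=7: 7≤11, i=3, swap(3,7) ⇒ 10 9 8 7 13 16 14 12 11
swap(4,8) ⇒ 10 9 8 7 11 16 14 12 13; return 4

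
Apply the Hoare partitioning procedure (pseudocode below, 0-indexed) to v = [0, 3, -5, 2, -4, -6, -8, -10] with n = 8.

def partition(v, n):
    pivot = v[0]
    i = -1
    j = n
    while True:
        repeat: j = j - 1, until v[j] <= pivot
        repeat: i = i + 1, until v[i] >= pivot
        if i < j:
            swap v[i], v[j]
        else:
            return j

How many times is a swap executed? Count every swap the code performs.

pivot = v[0] = 0; i = -1, j = 8
j→7 (v[7]=-10≤0), i→0 (v[0]=0≥0); i<j, swap → [-10, 3, -5, 2, -4, -6, -8, 0]
j→6 (v[6]=-8≤0), i→1 (v[1]=3≥0); i<j, swap → [-10, -8, -5, 2, -4, -6, 3, 0]
j→5 (v[5]=-6≤0), i→3 (v[3]=2≥0); i<j, swap → [-10, -8, -5, -6, -4, 2, 3, 0]
j→4, i→5; i≥j, return j=4. v = [-10, -8, -5, -6, -4, 2, 3, 0]

3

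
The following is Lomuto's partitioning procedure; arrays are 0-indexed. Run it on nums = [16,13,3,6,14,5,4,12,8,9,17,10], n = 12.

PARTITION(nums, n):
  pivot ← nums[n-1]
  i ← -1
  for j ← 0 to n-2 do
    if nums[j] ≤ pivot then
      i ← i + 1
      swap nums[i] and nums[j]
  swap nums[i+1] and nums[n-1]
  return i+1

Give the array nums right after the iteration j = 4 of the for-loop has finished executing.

[3,6,16,13,14,5,4,12,8,9,17,10]

pivot = nums[11] = 10; i = -1
j=0: nums[0]=16 > 10 → no swap
j=1: nums[1]=13 > 10 → no swap
j=2: nums[2]=3 ≤ 10 → i=0, swap nums[0],nums[2] → [3,13,16,6,14,5,4,12,8,9,17,10]
j=3: nums[3]=6 ≤ 10 → i=1, swap nums[1],nums[3] → [3,6,16,13,14,5,4,12,8,9,17,10]
j=4: nums[4]=14 > 10 → no swap
(after j=4) nums = [3,6,16,13,14,5,4,12,8,9,17,10]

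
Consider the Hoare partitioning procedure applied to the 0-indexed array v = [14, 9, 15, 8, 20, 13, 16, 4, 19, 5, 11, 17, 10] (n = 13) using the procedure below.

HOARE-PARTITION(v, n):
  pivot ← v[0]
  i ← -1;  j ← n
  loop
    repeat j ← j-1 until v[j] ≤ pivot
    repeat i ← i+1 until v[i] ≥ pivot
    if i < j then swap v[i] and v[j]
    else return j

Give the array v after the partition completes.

[10, 9, 11, 8, 5, 13, 4, 16, 19, 20, 15, 17, 14]

pivot = v[0] = 14; i = -1, j = 13
j→12 (v[12]=10≤14), i→0 (v[0]=14≥14); i<j, swap → [10, 9, 15, 8, 20, 13, 16, 4, 19, 5, 11, 17, 14]
j→10 (v[10]=11≤14), i→2 (v[2]=15≥14); i<j, swap → [10, 9, 11, 8, 20, 13, 16, 4, 19, 5, 15, 17, 14]
j→9 (v[9]=5≤14), i→4 (v[4]=20≥14); i<j, swap → [10, 9, 11, 8, 5, 13, 16, 4, 19, 20, 15, 17, 14]
j→7 (v[7]=4≤14), i→6 (v[6]=16≥14); i<j, swap → [10, 9, 11, 8, 5, 13, 4, 16, 19, 20, 15, 17, 14]
j→6, i→7; i≥j, return j=6. v = [10, 9, 11, 8, 5, 13, 4, 16, 19, 20, 15, 17, 14]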